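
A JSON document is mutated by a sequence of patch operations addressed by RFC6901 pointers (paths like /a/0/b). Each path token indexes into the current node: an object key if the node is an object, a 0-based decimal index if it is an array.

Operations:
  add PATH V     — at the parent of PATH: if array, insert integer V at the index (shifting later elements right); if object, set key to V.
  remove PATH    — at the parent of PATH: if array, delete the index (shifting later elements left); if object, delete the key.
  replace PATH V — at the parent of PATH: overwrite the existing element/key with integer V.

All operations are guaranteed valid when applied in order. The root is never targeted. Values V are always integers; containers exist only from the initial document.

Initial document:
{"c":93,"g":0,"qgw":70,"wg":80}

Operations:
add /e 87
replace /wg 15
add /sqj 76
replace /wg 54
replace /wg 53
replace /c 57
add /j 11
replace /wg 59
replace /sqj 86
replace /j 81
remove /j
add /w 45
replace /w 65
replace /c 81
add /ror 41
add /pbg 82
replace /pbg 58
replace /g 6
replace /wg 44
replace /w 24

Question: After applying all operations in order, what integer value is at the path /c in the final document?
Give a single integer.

After op 1 (add /e 87): {"c":93,"e":87,"g":0,"qgw":70,"wg":80}
After op 2 (replace /wg 15): {"c":93,"e":87,"g":0,"qgw":70,"wg":15}
After op 3 (add /sqj 76): {"c":93,"e":87,"g":0,"qgw":70,"sqj":76,"wg":15}
After op 4 (replace /wg 54): {"c":93,"e":87,"g":0,"qgw":70,"sqj":76,"wg":54}
After op 5 (replace /wg 53): {"c":93,"e":87,"g":0,"qgw":70,"sqj":76,"wg":53}
After op 6 (replace /c 57): {"c":57,"e":87,"g":0,"qgw":70,"sqj":76,"wg":53}
After op 7 (add /j 11): {"c":57,"e":87,"g":0,"j":11,"qgw":70,"sqj":76,"wg":53}
After op 8 (replace /wg 59): {"c":57,"e":87,"g":0,"j":11,"qgw":70,"sqj":76,"wg":59}
After op 9 (replace /sqj 86): {"c":57,"e":87,"g":0,"j":11,"qgw":70,"sqj":86,"wg":59}
After op 10 (replace /j 81): {"c":57,"e":87,"g":0,"j":81,"qgw":70,"sqj":86,"wg":59}
After op 11 (remove /j): {"c":57,"e":87,"g":0,"qgw":70,"sqj":86,"wg":59}
After op 12 (add /w 45): {"c":57,"e":87,"g":0,"qgw":70,"sqj":86,"w":45,"wg":59}
After op 13 (replace /w 65): {"c":57,"e":87,"g":0,"qgw":70,"sqj":86,"w":65,"wg":59}
After op 14 (replace /c 81): {"c":81,"e":87,"g":0,"qgw":70,"sqj":86,"w":65,"wg":59}
After op 15 (add /ror 41): {"c":81,"e":87,"g":0,"qgw":70,"ror":41,"sqj":86,"w":65,"wg":59}
After op 16 (add /pbg 82): {"c":81,"e":87,"g":0,"pbg":82,"qgw":70,"ror":41,"sqj":86,"w":65,"wg":59}
After op 17 (replace /pbg 58): {"c":81,"e":87,"g":0,"pbg":58,"qgw":70,"ror":41,"sqj":86,"w":65,"wg":59}
After op 18 (replace /g 6): {"c":81,"e":87,"g":6,"pbg":58,"qgw":70,"ror":41,"sqj":86,"w":65,"wg":59}
After op 19 (replace /wg 44): {"c":81,"e":87,"g":6,"pbg":58,"qgw":70,"ror":41,"sqj":86,"w":65,"wg":44}
After op 20 (replace /w 24): {"c":81,"e":87,"g":6,"pbg":58,"qgw":70,"ror":41,"sqj":86,"w":24,"wg":44}
Value at /c: 81

Answer: 81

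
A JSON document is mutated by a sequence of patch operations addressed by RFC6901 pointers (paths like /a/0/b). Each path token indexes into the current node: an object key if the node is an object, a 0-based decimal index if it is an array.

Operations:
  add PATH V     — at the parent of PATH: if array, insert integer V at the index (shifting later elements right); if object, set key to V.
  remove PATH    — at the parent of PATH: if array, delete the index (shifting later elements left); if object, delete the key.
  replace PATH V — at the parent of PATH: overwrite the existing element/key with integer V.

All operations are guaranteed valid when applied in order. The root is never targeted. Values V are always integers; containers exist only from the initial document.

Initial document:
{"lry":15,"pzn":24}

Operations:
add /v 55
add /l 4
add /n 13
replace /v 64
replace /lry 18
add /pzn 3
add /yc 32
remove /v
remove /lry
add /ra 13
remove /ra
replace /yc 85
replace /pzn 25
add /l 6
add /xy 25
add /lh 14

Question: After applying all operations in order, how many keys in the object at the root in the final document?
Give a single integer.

After op 1 (add /v 55): {"lry":15,"pzn":24,"v":55}
After op 2 (add /l 4): {"l":4,"lry":15,"pzn":24,"v":55}
After op 3 (add /n 13): {"l":4,"lry":15,"n":13,"pzn":24,"v":55}
After op 4 (replace /v 64): {"l":4,"lry":15,"n":13,"pzn":24,"v":64}
After op 5 (replace /lry 18): {"l":4,"lry":18,"n":13,"pzn":24,"v":64}
After op 6 (add /pzn 3): {"l":4,"lry":18,"n":13,"pzn":3,"v":64}
After op 7 (add /yc 32): {"l":4,"lry":18,"n":13,"pzn":3,"v":64,"yc":32}
After op 8 (remove /v): {"l":4,"lry":18,"n":13,"pzn":3,"yc":32}
After op 9 (remove /lry): {"l":4,"n":13,"pzn":3,"yc":32}
After op 10 (add /ra 13): {"l":4,"n":13,"pzn":3,"ra":13,"yc":32}
After op 11 (remove /ra): {"l":4,"n":13,"pzn":3,"yc":32}
After op 12 (replace /yc 85): {"l":4,"n":13,"pzn":3,"yc":85}
After op 13 (replace /pzn 25): {"l":4,"n":13,"pzn":25,"yc":85}
After op 14 (add /l 6): {"l":6,"n":13,"pzn":25,"yc":85}
After op 15 (add /xy 25): {"l":6,"n":13,"pzn":25,"xy":25,"yc":85}
After op 16 (add /lh 14): {"l":6,"lh":14,"n":13,"pzn":25,"xy":25,"yc":85}
Size at the root: 6

Answer: 6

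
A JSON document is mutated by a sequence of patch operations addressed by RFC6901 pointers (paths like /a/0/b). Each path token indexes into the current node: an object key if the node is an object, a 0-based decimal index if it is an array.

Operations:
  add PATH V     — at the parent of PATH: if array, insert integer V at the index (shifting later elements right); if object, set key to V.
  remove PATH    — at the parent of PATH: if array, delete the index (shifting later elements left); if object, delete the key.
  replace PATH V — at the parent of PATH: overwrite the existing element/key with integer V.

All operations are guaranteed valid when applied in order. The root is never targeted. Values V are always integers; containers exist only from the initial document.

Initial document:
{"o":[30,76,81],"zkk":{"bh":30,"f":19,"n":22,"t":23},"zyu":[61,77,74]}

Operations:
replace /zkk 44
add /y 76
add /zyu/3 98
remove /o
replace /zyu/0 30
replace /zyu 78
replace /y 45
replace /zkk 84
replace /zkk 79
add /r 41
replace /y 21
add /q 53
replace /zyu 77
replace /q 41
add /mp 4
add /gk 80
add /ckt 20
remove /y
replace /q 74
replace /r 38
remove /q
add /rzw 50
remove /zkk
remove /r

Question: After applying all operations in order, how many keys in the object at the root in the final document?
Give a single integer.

After op 1 (replace /zkk 44): {"o":[30,76,81],"zkk":44,"zyu":[61,77,74]}
After op 2 (add /y 76): {"o":[30,76,81],"y":76,"zkk":44,"zyu":[61,77,74]}
After op 3 (add /zyu/3 98): {"o":[30,76,81],"y":76,"zkk":44,"zyu":[61,77,74,98]}
After op 4 (remove /o): {"y":76,"zkk":44,"zyu":[61,77,74,98]}
After op 5 (replace /zyu/0 30): {"y":76,"zkk":44,"zyu":[30,77,74,98]}
After op 6 (replace /zyu 78): {"y":76,"zkk":44,"zyu":78}
After op 7 (replace /y 45): {"y":45,"zkk":44,"zyu":78}
After op 8 (replace /zkk 84): {"y":45,"zkk":84,"zyu":78}
After op 9 (replace /zkk 79): {"y":45,"zkk":79,"zyu":78}
After op 10 (add /r 41): {"r":41,"y":45,"zkk":79,"zyu":78}
After op 11 (replace /y 21): {"r":41,"y":21,"zkk":79,"zyu":78}
After op 12 (add /q 53): {"q":53,"r":41,"y":21,"zkk":79,"zyu":78}
After op 13 (replace /zyu 77): {"q":53,"r":41,"y":21,"zkk":79,"zyu":77}
After op 14 (replace /q 41): {"q":41,"r":41,"y":21,"zkk":79,"zyu":77}
After op 15 (add /mp 4): {"mp":4,"q":41,"r":41,"y":21,"zkk":79,"zyu":77}
After op 16 (add /gk 80): {"gk":80,"mp":4,"q":41,"r":41,"y":21,"zkk":79,"zyu":77}
After op 17 (add /ckt 20): {"ckt":20,"gk":80,"mp":4,"q":41,"r":41,"y":21,"zkk":79,"zyu":77}
After op 18 (remove /y): {"ckt":20,"gk":80,"mp":4,"q":41,"r":41,"zkk":79,"zyu":77}
After op 19 (replace /q 74): {"ckt":20,"gk":80,"mp":4,"q":74,"r":41,"zkk":79,"zyu":77}
After op 20 (replace /r 38): {"ckt":20,"gk":80,"mp":4,"q":74,"r":38,"zkk":79,"zyu":77}
After op 21 (remove /q): {"ckt":20,"gk":80,"mp":4,"r":38,"zkk":79,"zyu":77}
After op 22 (add /rzw 50): {"ckt":20,"gk":80,"mp":4,"r":38,"rzw":50,"zkk":79,"zyu":77}
After op 23 (remove /zkk): {"ckt":20,"gk":80,"mp":4,"r":38,"rzw":50,"zyu":77}
After op 24 (remove /r): {"ckt":20,"gk":80,"mp":4,"rzw":50,"zyu":77}
Size at the root: 5

Answer: 5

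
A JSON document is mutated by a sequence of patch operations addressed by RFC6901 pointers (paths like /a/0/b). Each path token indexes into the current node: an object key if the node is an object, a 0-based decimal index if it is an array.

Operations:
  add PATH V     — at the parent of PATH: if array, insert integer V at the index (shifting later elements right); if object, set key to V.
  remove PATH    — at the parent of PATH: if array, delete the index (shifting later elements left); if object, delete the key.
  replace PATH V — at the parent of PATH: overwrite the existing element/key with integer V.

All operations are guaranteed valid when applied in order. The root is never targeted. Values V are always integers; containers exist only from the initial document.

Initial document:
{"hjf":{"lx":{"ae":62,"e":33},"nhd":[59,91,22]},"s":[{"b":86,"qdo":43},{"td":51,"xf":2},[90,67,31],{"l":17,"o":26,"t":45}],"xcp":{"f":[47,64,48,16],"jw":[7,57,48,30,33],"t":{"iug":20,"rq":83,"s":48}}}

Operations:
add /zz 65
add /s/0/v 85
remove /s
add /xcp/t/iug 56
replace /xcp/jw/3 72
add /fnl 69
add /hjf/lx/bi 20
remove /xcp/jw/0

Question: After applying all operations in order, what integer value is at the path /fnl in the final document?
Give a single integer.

Answer: 69

Derivation:
After op 1 (add /zz 65): {"hjf":{"lx":{"ae":62,"e":33},"nhd":[59,91,22]},"s":[{"b":86,"qdo":43},{"td":51,"xf":2},[90,67,31],{"l":17,"o":26,"t":45}],"xcp":{"f":[47,64,48,16],"jw":[7,57,48,30,33],"t":{"iug":20,"rq":83,"s":48}},"zz":65}
After op 2 (add /s/0/v 85): {"hjf":{"lx":{"ae":62,"e":33},"nhd":[59,91,22]},"s":[{"b":86,"qdo":43,"v":85},{"td":51,"xf":2},[90,67,31],{"l":17,"o":26,"t":45}],"xcp":{"f":[47,64,48,16],"jw":[7,57,48,30,33],"t":{"iug":20,"rq":83,"s":48}},"zz":65}
After op 3 (remove /s): {"hjf":{"lx":{"ae":62,"e":33},"nhd":[59,91,22]},"xcp":{"f":[47,64,48,16],"jw":[7,57,48,30,33],"t":{"iug":20,"rq":83,"s":48}},"zz":65}
After op 4 (add /xcp/t/iug 56): {"hjf":{"lx":{"ae":62,"e":33},"nhd":[59,91,22]},"xcp":{"f":[47,64,48,16],"jw":[7,57,48,30,33],"t":{"iug":56,"rq":83,"s":48}},"zz":65}
After op 5 (replace /xcp/jw/3 72): {"hjf":{"lx":{"ae":62,"e":33},"nhd":[59,91,22]},"xcp":{"f":[47,64,48,16],"jw":[7,57,48,72,33],"t":{"iug":56,"rq":83,"s":48}},"zz":65}
After op 6 (add /fnl 69): {"fnl":69,"hjf":{"lx":{"ae":62,"e":33},"nhd":[59,91,22]},"xcp":{"f":[47,64,48,16],"jw":[7,57,48,72,33],"t":{"iug":56,"rq":83,"s":48}},"zz":65}
After op 7 (add /hjf/lx/bi 20): {"fnl":69,"hjf":{"lx":{"ae":62,"bi":20,"e":33},"nhd":[59,91,22]},"xcp":{"f":[47,64,48,16],"jw":[7,57,48,72,33],"t":{"iug":56,"rq":83,"s":48}},"zz":65}
After op 8 (remove /xcp/jw/0): {"fnl":69,"hjf":{"lx":{"ae":62,"bi":20,"e":33},"nhd":[59,91,22]},"xcp":{"f":[47,64,48,16],"jw":[57,48,72,33],"t":{"iug":56,"rq":83,"s":48}},"zz":65}
Value at /fnl: 69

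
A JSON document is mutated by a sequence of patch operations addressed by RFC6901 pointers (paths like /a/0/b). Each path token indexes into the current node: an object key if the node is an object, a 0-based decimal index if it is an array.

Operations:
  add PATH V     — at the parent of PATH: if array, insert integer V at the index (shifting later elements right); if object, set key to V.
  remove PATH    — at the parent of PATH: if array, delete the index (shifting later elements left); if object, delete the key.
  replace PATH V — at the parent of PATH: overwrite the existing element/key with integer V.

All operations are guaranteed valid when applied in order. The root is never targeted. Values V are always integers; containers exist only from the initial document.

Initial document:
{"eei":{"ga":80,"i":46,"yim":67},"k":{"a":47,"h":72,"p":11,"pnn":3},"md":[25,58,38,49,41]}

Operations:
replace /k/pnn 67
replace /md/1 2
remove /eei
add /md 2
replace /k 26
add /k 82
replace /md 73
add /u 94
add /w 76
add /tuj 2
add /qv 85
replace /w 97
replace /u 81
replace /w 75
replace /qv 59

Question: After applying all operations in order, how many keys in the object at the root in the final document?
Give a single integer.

Answer: 6

Derivation:
After op 1 (replace /k/pnn 67): {"eei":{"ga":80,"i":46,"yim":67},"k":{"a":47,"h":72,"p":11,"pnn":67},"md":[25,58,38,49,41]}
After op 2 (replace /md/1 2): {"eei":{"ga":80,"i":46,"yim":67},"k":{"a":47,"h":72,"p":11,"pnn":67},"md":[25,2,38,49,41]}
After op 3 (remove /eei): {"k":{"a":47,"h":72,"p":11,"pnn":67},"md":[25,2,38,49,41]}
After op 4 (add /md 2): {"k":{"a":47,"h":72,"p":11,"pnn":67},"md":2}
After op 5 (replace /k 26): {"k":26,"md":2}
After op 6 (add /k 82): {"k":82,"md":2}
After op 7 (replace /md 73): {"k":82,"md":73}
After op 8 (add /u 94): {"k":82,"md":73,"u":94}
After op 9 (add /w 76): {"k":82,"md":73,"u":94,"w":76}
After op 10 (add /tuj 2): {"k":82,"md":73,"tuj":2,"u":94,"w":76}
After op 11 (add /qv 85): {"k":82,"md":73,"qv":85,"tuj":2,"u":94,"w":76}
After op 12 (replace /w 97): {"k":82,"md":73,"qv":85,"tuj":2,"u":94,"w":97}
After op 13 (replace /u 81): {"k":82,"md":73,"qv":85,"tuj":2,"u":81,"w":97}
After op 14 (replace /w 75): {"k":82,"md":73,"qv":85,"tuj":2,"u":81,"w":75}
After op 15 (replace /qv 59): {"k":82,"md":73,"qv":59,"tuj":2,"u":81,"w":75}
Size at the root: 6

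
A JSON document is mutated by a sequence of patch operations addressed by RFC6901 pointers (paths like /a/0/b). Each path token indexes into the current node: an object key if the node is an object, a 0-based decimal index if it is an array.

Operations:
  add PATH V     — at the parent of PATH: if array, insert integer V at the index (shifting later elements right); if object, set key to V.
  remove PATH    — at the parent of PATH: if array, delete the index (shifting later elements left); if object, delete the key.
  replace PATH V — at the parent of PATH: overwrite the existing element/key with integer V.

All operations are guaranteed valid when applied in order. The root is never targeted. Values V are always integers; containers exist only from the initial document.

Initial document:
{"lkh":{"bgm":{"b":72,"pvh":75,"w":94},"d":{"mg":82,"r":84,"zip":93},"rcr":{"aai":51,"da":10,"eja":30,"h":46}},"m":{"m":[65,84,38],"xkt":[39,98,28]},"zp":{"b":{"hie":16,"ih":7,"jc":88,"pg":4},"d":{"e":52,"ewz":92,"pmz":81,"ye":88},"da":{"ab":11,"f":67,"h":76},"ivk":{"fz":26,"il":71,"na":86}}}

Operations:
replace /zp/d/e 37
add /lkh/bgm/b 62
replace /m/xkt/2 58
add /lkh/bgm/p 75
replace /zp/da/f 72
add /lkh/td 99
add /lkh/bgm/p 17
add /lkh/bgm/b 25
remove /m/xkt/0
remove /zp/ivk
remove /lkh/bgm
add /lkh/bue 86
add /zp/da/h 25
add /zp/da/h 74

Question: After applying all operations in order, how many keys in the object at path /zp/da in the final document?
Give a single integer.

After op 1 (replace /zp/d/e 37): {"lkh":{"bgm":{"b":72,"pvh":75,"w":94},"d":{"mg":82,"r":84,"zip":93},"rcr":{"aai":51,"da":10,"eja":30,"h":46}},"m":{"m":[65,84,38],"xkt":[39,98,28]},"zp":{"b":{"hie":16,"ih":7,"jc":88,"pg":4},"d":{"e":37,"ewz":92,"pmz":81,"ye":88},"da":{"ab":11,"f":67,"h":76},"ivk":{"fz":26,"il":71,"na":86}}}
After op 2 (add /lkh/bgm/b 62): {"lkh":{"bgm":{"b":62,"pvh":75,"w":94},"d":{"mg":82,"r":84,"zip":93},"rcr":{"aai":51,"da":10,"eja":30,"h":46}},"m":{"m":[65,84,38],"xkt":[39,98,28]},"zp":{"b":{"hie":16,"ih":7,"jc":88,"pg":4},"d":{"e":37,"ewz":92,"pmz":81,"ye":88},"da":{"ab":11,"f":67,"h":76},"ivk":{"fz":26,"il":71,"na":86}}}
After op 3 (replace /m/xkt/2 58): {"lkh":{"bgm":{"b":62,"pvh":75,"w":94},"d":{"mg":82,"r":84,"zip":93},"rcr":{"aai":51,"da":10,"eja":30,"h":46}},"m":{"m":[65,84,38],"xkt":[39,98,58]},"zp":{"b":{"hie":16,"ih":7,"jc":88,"pg":4},"d":{"e":37,"ewz":92,"pmz":81,"ye":88},"da":{"ab":11,"f":67,"h":76},"ivk":{"fz":26,"il":71,"na":86}}}
After op 4 (add /lkh/bgm/p 75): {"lkh":{"bgm":{"b":62,"p":75,"pvh":75,"w":94},"d":{"mg":82,"r":84,"zip":93},"rcr":{"aai":51,"da":10,"eja":30,"h":46}},"m":{"m":[65,84,38],"xkt":[39,98,58]},"zp":{"b":{"hie":16,"ih":7,"jc":88,"pg":4},"d":{"e":37,"ewz":92,"pmz":81,"ye":88},"da":{"ab":11,"f":67,"h":76},"ivk":{"fz":26,"il":71,"na":86}}}
After op 5 (replace /zp/da/f 72): {"lkh":{"bgm":{"b":62,"p":75,"pvh":75,"w":94},"d":{"mg":82,"r":84,"zip":93},"rcr":{"aai":51,"da":10,"eja":30,"h":46}},"m":{"m":[65,84,38],"xkt":[39,98,58]},"zp":{"b":{"hie":16,"ih":7,"jc":88,"pg":4},"d":{"e":37,"ewz":92,"pmz":81,"ye":88},"da":{"ab":11,"f":72,"h":76},"ivk":{"fz":26,"il":71,"na":86}}}
After op 6 (add /lkh/td 99): {"lkh":{"bgm":{"b":62,"p":75,"pvh":75,"w":94},"d":{"mg":82,"r":84,"zip":93},"rcr":{"aai":51,"da":10,"eja":30,"h":46},"td":99},"m":{"m":[65,84,38],"xkt":[39,98,58]},"zp":{"b":{"hie":16,"ih":7,"jc":88,"pg":4},"d":{"e":37,"ewz":92,"pmz":81,"ye":88},"da":{"ab":11,"f":72,"h":76},"ivk":{"fz":26,"il":71,"na":86}}}
After op 7 (add /lkh/bgm/p 17): {"lkh":{"bgm":{"b":62,"p":17,"pvh":75,"w":94},"d":{"mg":82,"r":84,"zip":93},"rcr":{"aai":51,"da":10,"eja":30,"h":46},"td":99},"m":{"m":[65,84,38],"xkt":[39,98,58]},"zp":{"b":{"hie":16,"ih":7,"jc":88,"pg":4},"d":{"e":37,"ewz":92,"pmz":81,"ye":88},"da":{"ab":11,"f":72,"h":76},"ivk":{"fz":26,"il":71,"na":86}}}
After op 8 (add /lkh/bgm/b 25): {"lkh":{"bgm":{"b":25,"p":17,"pvh":75,"w":94},"d":{"mg":82,"r":84,"zip":93},"rcr":{"aai":51,"da":10,"eja":30,"h":46},"td":99},"m":{"m":[65,84,38],"xkt":[39,98,58]},"zp":{"b":{"hie":16,"ih":7,"jc":88,"pg":4},"d":{"e":37,"ewz":92,"pmz":81,"ye":88},"da":{"ab":11,"f":72,"h":76},"ivk":{"fz":26,"il":71,"na":86}}}
After op 9 (remove /m/xkt/0): {"lkh":{"bgm":{"b":25,"p":17,"pvh":75,"w":94},"d":{"mg":82,"r":84,"zip":93},"rcr":{"aai":51,"da":10,"eja":30,"h":46},"td":99},"m":{"m":[65,84,38],"xkt":[98,58]},"zp":{"b":{"hie":16,"ih":7,"jc":88,"pg":4},"d":{"e":37,"ewz":92,"pmz":81,"ye":88},"da":{"ab":11,"f":72,"h":76},"ivk":{"fz":26,"il":71,"na":86}}}
After op 10 (remove /zp/ivk): {"lkh":{"bgm":{"b":25,"p":17,"pvh":75,"w":94},"d":{"mg":82,"r":84,"zip":93},"rcr":{"aai":51,"da":10,"eja":30,"h":46},"td":99},"m":{"m":[65,84,38],"xkt":[98,58]},"zp":{"b":{"hie":16,"ih":7,"jc":88,"pg":4},"d":{"e":37,"ewz":92,"pmz":81,"ye":88},"da":{"ab":11,"f":72,"h":76}}}
After op 11 (remove /lkh/bgm): {"lkh":{"d":{"mg":82,"r":84,"zip":93},"rcr":{"aai":51,"da":10,"eja":30,"h":46},"td":99},"m":{"m":[65,84,38],"xkt":[98,58]},"zp":{"b":{"hie":16,"ih":7,"jc":88,"pg":4},"d":{"e":37,"ewz":92,"pmz":81,"ye":88},"da":{"ab":11,"f":72,"h":76}}}
After op 12 (add /lkh/bue 86): {"lkh":{"bue":86,"d":{"mg":82,"r":84,"zip":93},"rcr":{"aai":51,"da":10,"eja":30,"h":46},"td":99},"m":{"m":[65,84,38],"xkt":[98,58]},"zp":{"b":{"hie":16,"ih":7,"jc":88,"pg":4},"d":{"e":37,"ewz":92,"pmz":81,"ye":88},"da":{"ab":11,"f":72,"h":76}}}
After op 13 (add /zp/da/h 25): {"lkh":{"bue":86,"d":{"mg":82,"r":84,"zip":93},"rcr":{"aai":51,"da":10,"eja":30,"h":46},"td":99},"m":{"m":[65,84,38],"xkt":[98,58]},"zp":{"b":{"hie":16,"ih":7,"jc":88,"pg":4},"d":{"e":37,"ewz":92,"pmz":81,"ye":88},"da":{"ab":11,"f":72,"h":25}}}
After op 14 (add /zp/da/h 74): {"lkh":{"bue":86,"d":{"mg":82,"r":84,"zip":93},"rcr":{"aai":51,"da":10,"eja":30,"h":46},"td":99},"m":{"m":[65,84,38],"xkt":[98,58]},"zp":{"b":{"hie":16,"ih":7,"jc":88,"pg":4},"d":{"e":37,"ewz":92,"pmz":81,"ye":88},"da":{"ab":11,"f":72,"h":74}}}
Size at path /zp/da: 3

Answer: 3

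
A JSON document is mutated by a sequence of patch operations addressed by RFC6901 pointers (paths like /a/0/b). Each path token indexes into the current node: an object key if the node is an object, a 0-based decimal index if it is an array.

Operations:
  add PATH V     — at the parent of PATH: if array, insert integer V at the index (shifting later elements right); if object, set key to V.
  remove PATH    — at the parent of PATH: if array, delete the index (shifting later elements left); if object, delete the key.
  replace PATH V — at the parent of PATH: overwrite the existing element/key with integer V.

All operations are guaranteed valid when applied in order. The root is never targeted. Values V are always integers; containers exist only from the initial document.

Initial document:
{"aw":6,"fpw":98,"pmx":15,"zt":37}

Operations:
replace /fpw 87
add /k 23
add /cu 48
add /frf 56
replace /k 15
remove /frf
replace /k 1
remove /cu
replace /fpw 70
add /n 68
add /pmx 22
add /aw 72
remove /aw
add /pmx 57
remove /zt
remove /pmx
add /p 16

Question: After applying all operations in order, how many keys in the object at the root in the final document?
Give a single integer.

After op 1 (replace /fpw 87): {"aw":6,"fpw":87,"pmx":15,"zt":37}
After op 2 (add /k 23): {"aw":6,"fpw":87,"k":23,"pmx":15,"zt":37}
After op 3 (add /cu 48): {"aw":6,"cu":48,"fpw":87,"k":23,"pmx":15,"zt":37}
After op 4 (add /frf 56): {"aw":6,"cu":48,"fpw":87,"frf":56,"k":23,"pmx":15,"zt":37}
After op 5 (replace /k 15): {"aw":6,"cu":48,"fpw":87,"frf":56,"k":15,"pmx":15,"zt":37}
After op 6 (remove /frf): {"aw":6,"cu":48,"fpw":87,"k":15,"pmx":15,"zt":37}
After op 7 (replace /k 1): {"aw":6,"cu":48,"fpw":87,"k":1,"pmx":15,"zt":37}
After op 8 (remove /cu): {"aw":6,"fpw":87,"k":1,"pmx":15,"zt":37}
After op 9 (replace /fpw 70): {"aw":6,"fpw":70,"k":1,"pmx":15,"zt":37}
After op 10 (add /n 68): {"aw":6,"fpw":70,"k":1,"n":68,"pmx":15,"zt":37}
After op 11 (add /pmx 22): {"aw":6,"fpw":70,"k":1,"n":68,"pmx":22,"zt":37}
After op 12 (add /aw 72): {"aw":72,"fpw":70,"k":1,"n":68,"pmx":22,"zt":37}
After op 13 (remove /aw): {"fpw":70,"k":1,"n":68,"pmx":22,"zt":37}
After op 14 (add /pmx 57): {"fpw":70,"k":1,"n":68,"pmx":57,"zt":37}
After op 15 (remove /zt): {"fpw":70,"k":1,"n":68,"pmx":57}
After op 16 (remove /pmx): {"fpw":70,"k":1,"n":68}
After op 17 (add /p 16): {"fpw":70,"k":1,"n":68,"p":16}
Size at the root: 4

Answer: 4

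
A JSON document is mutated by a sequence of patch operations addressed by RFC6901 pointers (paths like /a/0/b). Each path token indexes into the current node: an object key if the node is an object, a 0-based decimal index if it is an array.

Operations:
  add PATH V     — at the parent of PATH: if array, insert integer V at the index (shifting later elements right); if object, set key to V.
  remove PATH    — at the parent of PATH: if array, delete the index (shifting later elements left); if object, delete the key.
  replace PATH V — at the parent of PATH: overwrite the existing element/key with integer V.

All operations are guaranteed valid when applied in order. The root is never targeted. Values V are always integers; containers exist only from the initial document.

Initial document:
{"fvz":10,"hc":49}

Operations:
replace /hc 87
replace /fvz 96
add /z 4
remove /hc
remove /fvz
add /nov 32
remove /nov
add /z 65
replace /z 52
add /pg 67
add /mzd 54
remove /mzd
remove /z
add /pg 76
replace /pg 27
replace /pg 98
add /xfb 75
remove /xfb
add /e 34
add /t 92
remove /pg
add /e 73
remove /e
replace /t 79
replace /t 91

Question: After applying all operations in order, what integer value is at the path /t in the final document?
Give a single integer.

After op 1 (replace /hc 87): {"fvz":10,"hc":87}
After op 2 (replace /fvz 96): {"fvz":96,"hc":87}
After op 3 (add /z 4): {"fvz":96,"hc":87,"z":4}
After op 4 (remove /hc): {"fvz":96,"z":4}
After op 5 (remove /fvz): {"z":4}
After op 6 (add /nov 32): {"nov":32,"z":4}
After op 7 (remove /nov): {"z":4}
After op 8 (add /z 65): {"z":65}
After op 9 (replace /z 52): {"z":52}
After op 10 (add /pg 67): {"pg":67,"z":52}
After op 11 (add /mzd 54): {"mzd":54,"pg":67,"z":52}
After op 12 (remove /mzd): {"pg":67,"z":52}
After op 13 (remove /z): {"pg":67}
After op 14 (add /pg 76): {"pg":76}
After op 15 (replace /pg 27): {"pg":27}
After op 16 (replace /pg 98): {"pg":98}
After op 17 (add /xfb 75): {"pg":98,"xfb":75}
After op 18 (remove /xfb): {"pg":98}
After op 19 (add /e 34): {"e":34,"pg":98}
After op 20 (add /t 92): {"e":34,"pg":98,"t":92}
After op 21 (remove /pg): {"e":34,"t":92}
After op 22 (add /e 73): {"e":73,"t":92}
After op 23 (remove /e): {"t":92}
After op 24 (replace /t 79): {"t":79}
After op 25 (replace /t 91): {"t":91}
Value at /t: 91

Answer: 91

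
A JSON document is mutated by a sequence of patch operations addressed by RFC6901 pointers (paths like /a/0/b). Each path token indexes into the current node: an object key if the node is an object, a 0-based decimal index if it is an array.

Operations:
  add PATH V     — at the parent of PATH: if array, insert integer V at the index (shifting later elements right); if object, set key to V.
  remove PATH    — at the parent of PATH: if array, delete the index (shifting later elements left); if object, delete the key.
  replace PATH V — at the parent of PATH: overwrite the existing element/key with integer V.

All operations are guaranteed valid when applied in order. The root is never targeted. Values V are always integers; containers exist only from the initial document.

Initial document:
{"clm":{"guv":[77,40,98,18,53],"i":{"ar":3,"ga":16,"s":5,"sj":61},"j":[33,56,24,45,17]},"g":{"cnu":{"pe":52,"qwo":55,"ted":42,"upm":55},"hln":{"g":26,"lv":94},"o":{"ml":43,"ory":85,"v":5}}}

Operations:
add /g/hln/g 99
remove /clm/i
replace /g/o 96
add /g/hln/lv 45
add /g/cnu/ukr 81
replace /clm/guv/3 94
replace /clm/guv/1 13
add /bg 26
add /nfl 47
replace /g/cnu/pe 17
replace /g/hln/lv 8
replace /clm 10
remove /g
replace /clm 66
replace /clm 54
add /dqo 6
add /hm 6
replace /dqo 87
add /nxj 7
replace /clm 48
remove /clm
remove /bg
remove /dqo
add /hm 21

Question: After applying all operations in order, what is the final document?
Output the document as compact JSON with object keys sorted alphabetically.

Answer: {"hm":21,"nfl":47,"nxj":7}

Derivation:
After op 1 (add /g/hln/g 99): {"clm":{"guv":[77,40,98,18,53],"i":{"ar":3,"ga":16,"s":5,"sj":61},"j":[33,56,24,45,17]},"g":{"cnu":{"pe":52,"qwo":55,"ted":42,"upm":55},"hln":{"g":99,"lv":94},"o":{"ml":43,"ory":85,"v":5}}}
After op 2 (remove /clm/i): {"clm":{"guv":[77,40,98,18,53],"j":[33,56,24,45,17]},"g":{"cnu":{"pe":52,"qwo":55,"ted":42,"upm":55},"hln":{"g":99,"lv":94},"o":{"ml":43,"ory":85,"v":5}}}
After op 3 (replace /g/o 96): {"clm":{"guv":[77,40,98,18,53],"j":[33,56,24,45,17]},"g":{"cnu":{"pe":52,"qwo":55,"ted":42,"upm":55},"hln":{"g":99,"lv":94},"o":96}}
After op 4 (add /g/hln/lv 45): {"clm":{"guv":[77,40,98,18,53],"j":[33,56,24,45,17]},"g":{"cnu":{"pe":52,"qwo":55,"ted":42,"upm":55},"hln":{"g":99,"lv":45},"o":96}}
After op 5 (add /g/cnu/ukr 81): {"clm":{"guv":[77,40,98,18,53],"j":[33,56,24,45,17]},"g":{"cnu":{"pe":52,"qwo":55,"ted":42,"ukr":81,"upm":55},"hln":{"g":99,"lv":45},"o":96}}
After op 6 (replace /clm/guv/3 94): {"clm":{"guv":[77,40,98,94,53],"j":[33,56,24,45,17]},"g":{"cnu":{"pe":52,"qwo":55,"ted":42,"ukr":81,"upm":55},"hln":{"g":99,"lv":45},"o":96}}
After op 7 (replace /clm/guv/1 13): {"clm":{"guv":[77,13,98,94,53],"j":[33,56,24,45,17]},"g":{"cnu":{"pe":52,"qwo":55,"ted":42,"ukr":81,"upm":55},"hln":{"g":99,"lv":45},"o":96}}
After op 8 (add /bg 26): {"bg":26,"clm":{"guv":[77,13,98,94,53],"j":[33,56,24,45,17]},"g":{"cnu":{"pe":52,"qwo":55,"ted":42,"ukr":81,"upm":55},"hln":{"g":99,"lv":45},"o":96}}
After op 9 (add /nfl 47): {"bg":26,"clm":{"guv":[77,13,98,94,53],"j":[33,56,24,45,17]},"g":{"cnu":{"pe":52,"qwo":55,"ted":42,"ukr":81,"upm":55},"hln":{"g":99,"lv":45},"o":96},"nfl":47}
After op 10 (replace /g/cnu/pe 17): {"bg":26,"clm":{"guv":[77,13,98,94,53],"j":[33,56,24,45,17]},"g":{"cnu":{"pe":17,"qwo":55,"ted":42,"ukr":81,"upm":55},"hln":{"g":99,"lv":45},"o":96},"nfl":47}
After op 11 (replace /g/hln/lv 8): {"bg":26,"clm":{"guv":[77,13,98,94,53],"j":[33,56,24,45,17]},"g":{"cnu":{"pe":17,"qwo":55,"ted":42,"ukr":81,"upm":55},"hln":{"g":99,"lv":8},"o":96},"nfl":47}
After op 12 (replace /clm 10): {"bg":26,"clm":10,"g":{"cnu":{"pe":17,"qwo":55,"ted":42,"ukr":81,"upm":55},"hln":{"g":99,"lv":8},"o":96},"nfl":47}
After op 13 (remove /g): {"bg":26,"clm":10,"nfl":47}
After op 14 (replace /clm 66): {"bg":26,"clm":66,"nfl":47}
After op 15 (replace /clm 54): {"bg":26,"clm":54,"nfl":47}
After op 16 (add /dqo 6): {"bg":26,"clm":54,"dqo":6,"nfl":47}
After op 17 (add /hm 6): {"bg":26,"clm":54,"dqo":6,"hm":6,"nfl":47}
After op 18 (replace /dqo 87): {"bg":26,"clm":54,"dqo":87,"hm":6,"nfl":47}
After op 19 (add /nxj 7): {"bg":26,"clm":54,"dqo":87,"hm":6,"nfl":47,"nxj":7}
After op 20 (replace /clm 48): {"bg":26,"clm":48,"dqo":87,"hm":6,"nfl":47,"nxj":7}
After op 21 (remove /clm): {"bg":26,"dqo":87,"hm":6,"nfl":47,"nxj":7}
After op 22 (remove /bg): {"dqo":87,"hm":6,"nfl":47,"nxj":7}
After op 23 (remove /dqo): {"hm":6,"nfl":47,"nxj":7}
After op 24 (add /hm 21): {"hm":21,"nfl":47,"nxj":7}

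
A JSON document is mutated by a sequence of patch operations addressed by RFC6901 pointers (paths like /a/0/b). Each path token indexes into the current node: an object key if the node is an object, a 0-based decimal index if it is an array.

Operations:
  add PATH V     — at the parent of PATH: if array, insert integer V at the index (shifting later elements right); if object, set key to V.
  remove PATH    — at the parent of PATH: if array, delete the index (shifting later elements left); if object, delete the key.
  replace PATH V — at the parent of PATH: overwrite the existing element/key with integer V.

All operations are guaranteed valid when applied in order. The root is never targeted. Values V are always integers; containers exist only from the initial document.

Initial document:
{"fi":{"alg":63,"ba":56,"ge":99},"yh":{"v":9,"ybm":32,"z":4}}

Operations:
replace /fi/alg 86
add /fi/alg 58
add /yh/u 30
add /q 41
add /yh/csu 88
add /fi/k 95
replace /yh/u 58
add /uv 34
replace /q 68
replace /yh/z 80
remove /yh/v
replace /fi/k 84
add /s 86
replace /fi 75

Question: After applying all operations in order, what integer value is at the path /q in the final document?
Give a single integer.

Answer: 68

Derivation:
After op 1 (replace /fi/alg 86): {"fi":{"alg":86,"ba":56,"ge":99},"yh":{"v":9,"ybm":32,"z":4}}
After op 2 (add /fi/alg 58): {"fi":{"alg":58,"ba":56,"ge":99},"yh":{"v":9,"ybm":32,"z":4}}
After op 3 (add /yh/u 30): {"fi":{"alg":58,"ba":56,"ge":99},"yh":{"u":30,"v":9,"ybm":32,"z":4}}
After op 4 (add /q 41): {"fi":{"alg":58,"ba":56,"ge":99},"q":41,"yh":{"u":30,"v":9,"ybm":32,"z":4}}
After op 5 (add /yh/csu 88): {"fi":{"alg":58,"ba":56,"ge":99},"q":41,"yh":{"csu":88,"u":30,"v":9,"ybm":32,"z":4}}
After op 6 (add /fi/k 95): {"fi":{"alg":58,"ba":56,"ge":99,"k":95},"q":41,"yh":{"csu":88,"u":30,"v":9,"ybm":32,"z":4}}
After op 7 (replace /yh/u 58): {"fi":{"alg":58,"ba":56,"ge":99,"k":95},"q":41,"yh":{"csu":88,"u":58,"v":9,"ybm":32,"z":4}}
After op 8 (add /uv 34): {"fi":{"alg":58,"ba":56,"ge":99,"k":95},"q":41,"uv":34,"yh":{"csu":88,"u":58,"v":9,"ybm":32,"z":4}}
After op 9 (replace /q 68): {"fi":{"alg":58,"ba":56,"ge":99,"k":95},"q":68,"uv":34,"yh":{"csu":88,"u":58,"v":9,"ybm":32,"z":4}}
After op 10 (replace /yh/z 80): {"fi":{"alg":58,"ba":56,"ge":99,"k":95},"q":68,"uv":34,"yh":{"csu":88,"u":58,"v":9,"ybm":32,"z":80}}
After op 11 (remove /yh/v): {"fi":{"alg":58,"ba":56,"ge":99,"k":95},"q":68,"uv":34,"yh":{"csu":88,"u":58,"ybm":32,"z":80}}
After op 12 (replace /fi/k 84): {"fi":{"alg":58,"ba":56,"ge":99,"k":84},"q":68,"uv":34,"yh":{"csu":88,"u":58,"ybm":32,"z":80}}
After op 13 (add /s 86): {"fi":{"alg":58,"ba":56,"ge":99,"k":84},"q":68,"s":86,"uv":34,"yh":{"csu":88,"u":58,"ybm":32,"z":80}}
After op 14 (replace /fi 75): {"fi":75,"q":68,"s":86,"uv":34,"yh":{"csu":88,"u":58,"ybm":32,"z":80}}
Value at /q: 68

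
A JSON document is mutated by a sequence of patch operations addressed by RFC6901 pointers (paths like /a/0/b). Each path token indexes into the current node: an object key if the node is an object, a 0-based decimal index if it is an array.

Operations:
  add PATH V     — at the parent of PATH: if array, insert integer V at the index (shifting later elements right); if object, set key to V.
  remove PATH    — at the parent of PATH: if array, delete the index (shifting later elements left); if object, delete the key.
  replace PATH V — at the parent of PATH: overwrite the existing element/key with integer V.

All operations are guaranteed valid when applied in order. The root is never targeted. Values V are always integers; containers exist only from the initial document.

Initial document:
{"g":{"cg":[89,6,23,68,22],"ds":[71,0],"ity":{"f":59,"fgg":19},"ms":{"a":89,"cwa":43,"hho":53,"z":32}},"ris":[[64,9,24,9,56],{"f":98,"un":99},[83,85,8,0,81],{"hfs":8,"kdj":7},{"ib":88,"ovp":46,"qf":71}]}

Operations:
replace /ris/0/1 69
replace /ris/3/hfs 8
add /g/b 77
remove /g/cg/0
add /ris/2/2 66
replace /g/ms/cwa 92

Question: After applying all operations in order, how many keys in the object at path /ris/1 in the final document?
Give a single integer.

Answer: 2

Derivation:
After op 1 (replace /ris/0/1 69): {"g":{"cg":[89,6,23,68,22],"ds":[71,0],"ity":{"f":59,"fgg":19},"ms":{"a":89,"cwa":43,"hho":53,"z":32}},"ris":[[64,69,24,9,56],{"f":98,"un":99},[83,85,8,0,81],{"hfs":8,"kdj":7},{"ib":88,"ovp":46,"qf":71}]}
After op 2 (replace /ris/3/hfs 8): {"g":{"cg":[89,6,23,68,22],"ds":[71,0],"ity":{"f":59,"fgg":19},"ms":{"a":89,"cwa":43,"hho":53,"z":32}},"ris":[[64,69,24,9,56],{"f":98,"un":99},[83,85,8,0,81],{"hfs":8,"kdj":7},{"ib":88,"ovp":46,"qf":71}]}
After op 3 (add /g/b 77): {"g":{"b":77,"cg":[89,6,23,68,22],"ds":[71,0],"ity":{"f":59,"fgg":19},"ms":{"a":89,"cwa":43,"hho":53,"z":32}},"ris":[[64,69,24,9,56],{"f":98,"un":99},[83,85,8,0,81],{"hfs":8,"kdj":7},{"ib":88,"ovp":46,"qf":71}]}
After op 4 (remove /g/cg/0): {"g":{"b":77,"cg":[6,23,68,22],"ds":[71,0],"ity":{"f":59,"fgg":19},"ms":{"a":89,"cwa":43,"hho":53,"z":32}},"ris":[[64,69,24,9,56],{"f":98,"un":99},[83,85,8,0,81],{"hfs":8,"kdj":7},{"ib":88,"ovp":46,"qf":71}]}
After op 5 (add /ris/2/2 66): {"g":{"b":77,"cg":[6,23,68,22],"ds":[71,0],"ity":{"f":59,"fgg":19},"ms":{"a":89,"cwa":43,"hho":53,"z":32}},"ris":[[64,69,24,9,56],{"f":98,"un":99},[83,85,66,8,0,81],{"hfs":8,"kdj":7},{"ib":88,"ovp":46,"qf":71}]}
After op 6 (replace /g/ms/cwa 92): {"g":{"b":77,"cg":[6,23,68,22],"ds":[71,0],"ity":{"f":59,"fgg":19},"ms":{"a":89,"cwa":92,"hho":53,"z":32}},"ris":[[64,69,24,9,56],{"f":98,"un":99},[83,85,66,8,0,81],{"hfs":8,"kdj":7},{"ib":88,"ovp":46,"qf":71}]}
Size at path /ris/1: 2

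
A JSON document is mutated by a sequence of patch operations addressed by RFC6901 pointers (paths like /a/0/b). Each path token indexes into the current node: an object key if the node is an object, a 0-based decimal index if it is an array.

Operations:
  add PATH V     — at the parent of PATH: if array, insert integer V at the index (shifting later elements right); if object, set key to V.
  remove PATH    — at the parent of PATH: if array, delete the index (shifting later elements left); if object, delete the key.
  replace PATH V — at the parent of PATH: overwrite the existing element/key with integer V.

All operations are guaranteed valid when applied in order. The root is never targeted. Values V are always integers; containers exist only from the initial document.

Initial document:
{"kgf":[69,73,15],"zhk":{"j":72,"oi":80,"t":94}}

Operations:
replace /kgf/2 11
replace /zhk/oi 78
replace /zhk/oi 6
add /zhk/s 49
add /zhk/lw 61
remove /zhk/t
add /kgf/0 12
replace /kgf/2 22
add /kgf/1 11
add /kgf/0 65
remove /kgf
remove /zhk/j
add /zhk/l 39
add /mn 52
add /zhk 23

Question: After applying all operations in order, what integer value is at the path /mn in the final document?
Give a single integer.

Answer: 52

Derivation:
After op 1 (replace /kgf/2 11): {"kgf":[69,73,11],"zhk":{"j":72,"oi":80,"t":94}}
After op 2 (replace /zhk/oi 78): {"kgf":[69,73,11],"zhk":{"j":72,"oi":78,"t":94}}
After op 3 (replace /zhk/oi 6): {"kgf":[69,73,11],"zhk":{"j":72,"oi":6,"t":94}}
After op 4 (add /zhk/s 49): {"kgf":[69,73,11],"zhk":{"j":72,"oi":6,"s":49,"t":94}}
After op 5 (add /zhk/lw 61): {"kgf":[69,73,11],"zhk":{"j":72,"lw":61,"oi":6,"s":49,"t":94}}
After op 6 (remove /zhk/t): {"kgf":[69,73,11],"zhk":{"j":72,"lw":61,"oi":6,"s":49}}
After op 7 (add /kgf/0 12): {"kgf":[12,69,73,11],"zhk":{"j":72,"lw":61,"oi":6,"s":49}}
After op 8 (replace /kgf/2 22): {"kgf":[12,69,22,11],"zhk":{"j":72,"lw":61,"oi":6,"s":49}}
After op 9 (add /kgf/1 11): {"kgf":[12,11,69,22,11],"zhk":{"j":72,"lw":61,"oi":6,"s":49}}
After op 10 (add /kgf/0 65): {"kgf":[65,12,11,69,22,11],"zhk":{"j":72,"lw":61,"oi":6,"s":49}}
After op 11 (remove /kgf): {"zhk":{"j":72,"lw":61,"oi":6,"s":49}}
After op 12 (remove /zhk/j): {"zhk":{"lw":61,"oi":6,"s":49}}
After op 13 (add /zhk/l 39): {"zhk":{"l":39,"lw":61,"oi":6,"s":49}}
After op 14 (add /mn 52): {"mn":52,"zhk":{"l":39,"lw":61,"oi":6,"s":49}}
After op 15 (add /zhk 23): {"mn":52,"zhk":23}
Value at /mn: 52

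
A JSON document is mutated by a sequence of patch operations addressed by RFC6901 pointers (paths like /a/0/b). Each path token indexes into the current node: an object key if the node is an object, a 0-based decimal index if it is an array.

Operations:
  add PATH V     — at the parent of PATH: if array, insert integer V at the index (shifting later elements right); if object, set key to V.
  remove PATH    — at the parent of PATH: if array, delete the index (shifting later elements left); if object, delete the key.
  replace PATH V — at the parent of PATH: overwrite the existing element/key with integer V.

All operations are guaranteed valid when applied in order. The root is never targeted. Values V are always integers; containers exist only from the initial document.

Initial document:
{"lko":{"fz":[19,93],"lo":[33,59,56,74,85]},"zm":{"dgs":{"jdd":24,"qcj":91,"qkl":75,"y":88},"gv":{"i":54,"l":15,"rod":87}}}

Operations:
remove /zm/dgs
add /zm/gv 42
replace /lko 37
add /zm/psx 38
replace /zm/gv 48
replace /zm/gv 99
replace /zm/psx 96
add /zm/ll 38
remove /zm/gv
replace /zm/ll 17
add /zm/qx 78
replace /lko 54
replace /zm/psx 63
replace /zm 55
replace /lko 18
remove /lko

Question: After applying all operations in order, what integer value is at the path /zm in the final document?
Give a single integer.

Answer: 55

Derivation:
After op 1 (remove /zm/dgs): {"lko":{"fz":[19,93],"lo":[33,59,56,74,85]},"zm":{"gv":{"i":54,"l":15,"rod":87}}}
After op 2 (add /zm/gv 42): {"lko":{"fz":[19,93],"lo":[33,59,56,74,85]},"zm":{"gv":42}}
After op 3 (replace /lko 37): {"lko":37,"zm":{"gv":42}}
After op 4 (add /zm/psx 38): {"lko":37,"zm":{"gv":42,"psx":38}}
After op 5 (replace /zm/gv 48): {"lko":37,"zm":{"gv":48,"psx":38}}
After op 6 (replace /zm/gv 99): {"lko":37,"zm":{"gv":99,"psx":38}}
After op 7 (replace /zm/psx 96): {"lko":37,"zm":{"gv":99,"psx":96}}
After op 8 (add /zm/ll 38): {"lko":37,"zm":{"gv":99,"ll":38,"psx":96}}
After op 9 (remove /zm/gv): {"lko":37,"zm":{"ll":38,"psx":96}}
After op 10 (replace /zm/ll 17): {"lko":37,"zm":{"ll":17,"psx":96}}
After op 11 (add /zm/qx 78): {"lko":37,"zm":{"ll":17,"psx":96,"qx":78}}
After op 12 (replace /lko 54): {"lko":54,"zm":{"ll":17,"psx":96,"qx":78}}
After op 13 (replace /zm/psx 63): {"lko":54,"zm":{"ll":17,"psx":63,"qx":78}}
After op 14 (replace /zm 55): {"lko":54,"zm":55}
After op 15 (replace /lko 18): {"lko":18,"zm":55}
After op 16 (remove /lko): {"zm":55}
Value at /zm: 55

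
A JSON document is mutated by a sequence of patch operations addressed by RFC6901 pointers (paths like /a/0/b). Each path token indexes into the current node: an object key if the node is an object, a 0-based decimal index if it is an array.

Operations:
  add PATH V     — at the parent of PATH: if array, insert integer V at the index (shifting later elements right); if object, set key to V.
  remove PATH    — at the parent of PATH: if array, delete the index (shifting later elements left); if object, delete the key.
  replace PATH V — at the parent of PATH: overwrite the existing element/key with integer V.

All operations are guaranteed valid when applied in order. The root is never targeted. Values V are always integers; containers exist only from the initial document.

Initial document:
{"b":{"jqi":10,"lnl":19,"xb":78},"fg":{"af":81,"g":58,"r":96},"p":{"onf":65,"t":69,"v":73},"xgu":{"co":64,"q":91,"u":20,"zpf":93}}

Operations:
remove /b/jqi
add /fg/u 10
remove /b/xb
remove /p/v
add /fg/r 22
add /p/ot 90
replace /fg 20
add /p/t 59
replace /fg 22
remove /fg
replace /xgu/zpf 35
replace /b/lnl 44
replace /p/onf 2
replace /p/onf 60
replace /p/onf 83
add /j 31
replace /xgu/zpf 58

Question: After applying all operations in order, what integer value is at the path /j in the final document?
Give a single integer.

Answer: 31

Derivation:
After op 1 (remove /b/jqi): {"b":{"lnl":19,"xb":78},"fg":{"af":81,"g":58,"r":96},"p":{"onf":65,"t":69,"v":73},"xgu":{"co":64,"q":91,"u":20,"zpf":93}}
After op 2 (add /fg/u 10): {"b":{"lnl":19,"xb":78},"fg":{"af":81,"g":58,"r":96,"u":10},"p":{"onf":65,"t":69,"v":73},"xgu":{"co":64,"q":91,"u":20,"zpf":93}}
After op 3 (remove /b/xb): {"b":{"lnl":19},"fg":{"af":81,"g":58,"r":96,"u":10},"p":{"onf":65,"t":69,"v":73},"xgu":{"co":64,"q":91,"u":20,"zpf":93}}
After op 4 (remove /p/v): {"b":{"lnl":19},"fg":{"af":81,"g":58,"r":96,"u":10},"p":{"onf":65,"t":69},"xgu":{"co":64,"q":91,"u":20,"zpf":93}}
After op 5 (add /fg/r 22): {"b":{"lnl":19},"fg":{"af":81,"g":58,"r":22,"u":10},"p":{"onf":65,"t":69},"xgu":{"co":64,"q":91,"u":20,"zpf":93}}
After op 6 (add /p/ot 90): {"b":{"lnl":19},"fg":{"af":81,"g":58,"r":22,"u":10},"p":{"onf":65,"ot":90,"t":69},"xgu":{"co":64,"q":91,"u":20,"zpf":93}}
After op 7 (replace /fg 20): {"b":{"lnl":19},"fg":20,"p":{"onf":65,"ot":90,"t":69},"xgu":{"co":64,"q":91,"u":20,"zpf":93}}
After op 8 (add /p/t 59): {"b":{"lnl":19},"fg":20,"p":{"onf":65,"ot":90,"t":59},"xgu":{"co":64,"q":91,"u":20,"zpf":93}}
After op 9 (replace /fg 22): {"b":{"lnl":19},"fg":22,"p":{"onf":65,"ot":90,"t":59},"xgu":{"co":64,"q":91,"u":20,"zpf":93}}
After op 10 (remove /fg): {"b":{"lnl":19},"p":{"onf":65,"ot":90,"t":59},"xgu":{"co":64,"q":91,"u":20,"zpf":93}}
After op 11 (replace /xgu/zpf 35): {"b":{"lnl":19},"p":{"onf":65,"ot":90,"t":59},"xgu":{"co":64,"q":91,"u":20,"zpf":35}}
After op 12 (replace /b/lnl 44): {"b":{"lnl":44},"p":{"onf":65,"ot":90,"t":59},"xgu":{"co":64,"q":91,"u":20,"zpf":35}}
After op 13 (replace /p/onf 2): {"b":{"lnl":44},"p":{"onf":2,"ot":90,"t":59},"xgu":{"co":64,"q":91,"u":20,"zpf":35}}
After op 14 (replace /p/onf 60): {"b":{"lnl":44},"p":{"onf":60,"ot":90,"t":59},"xgu":{"co":64,"q":91,"u":20,"zpf":35}}
After op 15 (replace /p/onf 83): {"b":{"lnl":44},"p":{"onf":83,"ot":90,"t":59},"xgu":{"co":64,"q":91,"u":20,"zpf":35}}
After op 16 (add /j 31): {"b":{"lnl":44},"j":31,"p":{"onf":83,"ot":90,"t":59},"xgu":{"co":64,"q":91,"u":20,"zpf":35}}
After op 17 (replace /xgu/zpf 58): {"b":{"lnl":44},"j":31,"p":{"onf":83,"ot":90,"t":59},"xgu":{"co":64,"q":91,"u":20,"zpf":58}}
Value at /j: 31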